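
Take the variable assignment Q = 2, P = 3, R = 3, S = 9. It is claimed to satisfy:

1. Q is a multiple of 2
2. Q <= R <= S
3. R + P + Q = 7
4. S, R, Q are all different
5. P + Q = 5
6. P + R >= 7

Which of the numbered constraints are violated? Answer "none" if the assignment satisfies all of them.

1. 2 / 2 = 1, so 2 divides 2  true
2. values 2 <= 3 <= 9  true
3. R + P + Q = 3 + 3 + 2 = 8, not 7  false
4. values 9, 3, 2 are pairwise distinct  true
5. P + Q = 3 + 2 = 5  true
6. P + R = 3 + 3 = 6; 6 < 7, bound 7 not met  false

The assignment fails constraints 3 and 6.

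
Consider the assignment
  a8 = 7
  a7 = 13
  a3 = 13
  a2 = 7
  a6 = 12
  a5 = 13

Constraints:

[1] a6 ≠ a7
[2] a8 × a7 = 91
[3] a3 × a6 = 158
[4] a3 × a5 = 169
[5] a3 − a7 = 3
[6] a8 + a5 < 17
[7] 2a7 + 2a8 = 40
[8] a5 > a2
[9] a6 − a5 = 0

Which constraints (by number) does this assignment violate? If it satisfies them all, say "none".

The assignment fails constraints 3, 5, 6, and 9.

[1] a6 = 12, a7 = 13; distinct — OK.
[2] a8 × a7 = 7 × 13 = 91 — OK.
[3] a3 × a6 = 13 × 12 = 156, not 158 — violated.
[4] a3 × a5 = 13 × 13 = 169 — OK.
[5] a3 − a7 = 13 − 13 = 0, not 3 — violated.
[6] a8 + a5 = 7 + 13 = 20; 20 ≥ 17, bound 17 not met — violated.
[7] 2a7 + 2a8 = 2(13) + 2(7) = 40 — OK.
[8] a5 = 13, a2 = 7; 13 > 7 — OK.
[9] a6 − a5 = 12 − 13 = -1, not 0 — violated.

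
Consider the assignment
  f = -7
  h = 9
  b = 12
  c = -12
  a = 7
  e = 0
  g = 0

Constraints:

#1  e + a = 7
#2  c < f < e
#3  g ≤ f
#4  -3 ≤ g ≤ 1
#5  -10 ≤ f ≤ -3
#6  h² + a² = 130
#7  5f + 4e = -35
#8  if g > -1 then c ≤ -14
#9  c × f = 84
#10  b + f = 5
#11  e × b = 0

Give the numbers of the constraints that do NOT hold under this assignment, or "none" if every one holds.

#1 e + a = 0 + 7 = 7  holds
#2 values -12 < -7 < 0  holds
#3 g = 0, f = -7; 0 > -7 (want ≤)  fails
#4 g = 0 lies in [-3, 1]  holds
#5 f = -7 lies in [-10, -3]  holds
#6 h² + a² = 9² + 7² = 81 + 49 = 130  holds
#7 5f + 4e = 5(-7) + 4(0) = -35  holds
#8 g = 0 > -1, so we need c ≤ -14; but c = -12 > -14  fails
#9 c × f = -12 × (-7) = 84  holds
#10 b + f = 12 + (-7) = 5  holds
#11 e × b = 0 × 12 = 0  holds

Constraints 3 and 8 do not hold.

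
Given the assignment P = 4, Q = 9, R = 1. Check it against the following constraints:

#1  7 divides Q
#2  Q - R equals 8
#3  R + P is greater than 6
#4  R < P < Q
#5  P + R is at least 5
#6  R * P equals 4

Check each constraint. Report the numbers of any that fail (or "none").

Violated: 1 and 3.

#1 9 = 7*1 + 2, so 7 does not divide 9 — violated.
#2 Q - R = 9 - 1 = 8 — satisfied.
#3 R + P = 1 + 4 = 5; 5 ≤ 6, bound 6 not met — violated.
#4 values 1 < 4 < 9 — satisfied.
#5 P + R = 4 + 1 = 5; 5 ≥ 5 — satisfied.
#6 R * P = 1 * 4 = 4 — satisfied.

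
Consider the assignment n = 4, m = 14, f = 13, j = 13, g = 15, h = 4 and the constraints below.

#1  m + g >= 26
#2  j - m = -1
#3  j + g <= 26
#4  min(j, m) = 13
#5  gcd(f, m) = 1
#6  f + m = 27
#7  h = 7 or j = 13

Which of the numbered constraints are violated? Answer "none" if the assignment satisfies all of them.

Constraint 3 is violated.

#1 m + g = 14 + 15 = 29; 29 ≥ 26  yes
#2 j - m = 13 - 14 = -1  yes
#3 j + g = 13 + 15 = 28; 28 > 26, bound 26 not met  no
#4 min(13, 14) = 13  yes
#5 gcd(13, 14) = 1  yes
#6 f + m = 13 + 14 = 27  yes
#7 h = 4 ≠ 7, but j = 13 = 13 (second disjunct)  yes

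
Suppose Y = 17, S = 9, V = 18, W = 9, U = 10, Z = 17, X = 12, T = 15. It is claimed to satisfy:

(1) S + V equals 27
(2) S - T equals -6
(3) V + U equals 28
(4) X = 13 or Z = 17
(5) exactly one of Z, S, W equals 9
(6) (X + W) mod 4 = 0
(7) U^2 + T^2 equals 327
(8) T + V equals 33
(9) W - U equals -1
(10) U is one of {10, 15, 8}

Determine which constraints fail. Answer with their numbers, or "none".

(1) S + V = 9 + 18 = 27 — OK.
(2) S - T = 9 - 15 = -6 — OK.
(3) V + U = 18 + 10 = 28 — OK.
(4) X = 12 ≠ 13, but Z = 17 = 17 (second disjunct) — OK.
(5) Z=17, S=9, W=9; 2 of them equal 9, not exactly one — violated.
(6) X + W = 21; 21 mod 4 = 1, not 0 — violated.
(7) U^2 + T^2 = 10^2 + 15^2 = 100 + 225 = 325, not 327 — violated.
(8) T + V = 15 + 18 = 33 — OK.
(9) W - U = 9 - 10 = -1 — OK.
(10) U = 10 is in {10, 15, 8} — OK.

Constraints 5, 6, and 7 do not hold.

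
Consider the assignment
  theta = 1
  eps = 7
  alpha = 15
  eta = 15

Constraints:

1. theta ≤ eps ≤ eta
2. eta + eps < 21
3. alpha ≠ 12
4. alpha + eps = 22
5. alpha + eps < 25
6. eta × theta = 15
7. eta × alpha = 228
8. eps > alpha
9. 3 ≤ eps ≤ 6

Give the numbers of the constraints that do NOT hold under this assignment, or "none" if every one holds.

1. values 1 ≤ 7 ≤ 15  yes
2. eta + eps = 15 + 7 = 22; 22 ≥ 21, bound 21 not met  no
3. alpha = 15, and 15 ≠ 12  yes
4. alpha + eps = 15 + 7 = 22  yes
5. alpha + eps = 15 + 7 = 22; 22 < 25  yes
6. eta × theta = 15 × 1 = 15  yes
7. eta × alpha = 15 × 15 = 225, not 228  no
8. eps = 7, alpha = 15; 7 ≤ 15 (want >)  no
9. eps = 7 is outside [3, 6]  no

Constraints 2, 7, 8, and 9 do not hold.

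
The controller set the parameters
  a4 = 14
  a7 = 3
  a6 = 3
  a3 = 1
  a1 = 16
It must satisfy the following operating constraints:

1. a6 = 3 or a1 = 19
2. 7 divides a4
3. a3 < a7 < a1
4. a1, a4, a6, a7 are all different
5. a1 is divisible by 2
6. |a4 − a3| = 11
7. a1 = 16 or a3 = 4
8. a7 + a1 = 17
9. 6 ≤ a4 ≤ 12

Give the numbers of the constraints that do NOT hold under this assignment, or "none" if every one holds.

Constraints 4, 6, 8, and 9 do not hold.

1. a6 = 3 = 3 (first disjunct)  ✓
2. 14 / 7 = 2, so 7 divides 14  ✓
3. values 1 < 3 < 16  ✓
4. a6 = a7 = 3, not all different  ✗
5. 16 / 2 = 8, so 2 divides 16  ✓
6. |14 − 1| = 13, not 11  ✗
7. a1 = 16 = 16 (first disjunct)  ✓
8. a7 + a1 = 3 + 16 = 19, not 17  ✗
9. a4 = 14 is outside [6, 12]  ✗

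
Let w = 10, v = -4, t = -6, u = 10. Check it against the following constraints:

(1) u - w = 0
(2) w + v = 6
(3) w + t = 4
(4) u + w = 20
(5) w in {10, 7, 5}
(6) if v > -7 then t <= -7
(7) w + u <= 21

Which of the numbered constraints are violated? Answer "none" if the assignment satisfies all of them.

(1) u - w = 10 - 10 = 0 — OK.
(2) w + v = 10 + (-4) = 6 — OK.
(3) w + t = 10 + (-6) = 4 — OK.
(4) u + w = 10 + 10 = 20 — OK.
(5) w = 10 is in {10, 7, 5} — OK.
(6) v = -4 > -7, so we need t ≤ -7; but t = -6 > -7 — violated.
(7) w + u = 10 + 10 = 20; 20 ≤ 21 — OK.

Violated: 6.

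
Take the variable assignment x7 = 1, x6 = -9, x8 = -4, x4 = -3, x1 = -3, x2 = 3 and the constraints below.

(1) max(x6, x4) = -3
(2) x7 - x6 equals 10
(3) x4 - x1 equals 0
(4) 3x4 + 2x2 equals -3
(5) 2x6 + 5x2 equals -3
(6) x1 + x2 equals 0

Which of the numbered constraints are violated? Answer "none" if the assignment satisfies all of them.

(1) max(-9, -3) = -3 — OK.
(2) x7 - x6 = 1 - (-9) = 10 — OK.
(3) x4 - x1 = -3 - (-3) = 0 — OK.
(4) 3x4 + 2x2 = 3(-3) + 2(3) = -3 — OK.
(5) 2x6 + 5x2 = 2(-9) + 5(3) = -3 — OK.
(6) x1 + x2 = -3 + 3 = 0 — OK.

The assignment satisfies every constraint.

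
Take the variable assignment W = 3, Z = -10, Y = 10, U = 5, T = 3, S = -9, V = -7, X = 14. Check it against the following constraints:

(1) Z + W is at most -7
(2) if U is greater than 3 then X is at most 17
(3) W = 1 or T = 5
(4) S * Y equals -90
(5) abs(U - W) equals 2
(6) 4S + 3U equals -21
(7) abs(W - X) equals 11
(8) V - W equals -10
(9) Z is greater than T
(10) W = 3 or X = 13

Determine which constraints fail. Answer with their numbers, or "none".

(1) Z + W = -10 + 3 = -7; -7 ≤ -7 — holds.
(2) U = 5 > 3, so we need X ≤ 17; X = 14 ≤ 17 — holds.
(3) W = 3 ≠ 1 and T = 3 ≠ 5; both disjuncts false — fails.
(4) S * Y = -9 * 10 = -90 — holds.
(5) abs(5 - 3) = 2 — holds.
(6) 4S + 3U = 4(-9) + 3(5) = -21 — holds.
(7) abs(3 - 14) = 11 — holds.
(8) V - W = -7 - 3 = -10 — holds.
(9) Z = -10, T = 3; -10 ≤ 3 (want >) — fails.
(10) W = 3 = 3 (first disjunct) — holds.

The assignment fails constraints 3 and 9.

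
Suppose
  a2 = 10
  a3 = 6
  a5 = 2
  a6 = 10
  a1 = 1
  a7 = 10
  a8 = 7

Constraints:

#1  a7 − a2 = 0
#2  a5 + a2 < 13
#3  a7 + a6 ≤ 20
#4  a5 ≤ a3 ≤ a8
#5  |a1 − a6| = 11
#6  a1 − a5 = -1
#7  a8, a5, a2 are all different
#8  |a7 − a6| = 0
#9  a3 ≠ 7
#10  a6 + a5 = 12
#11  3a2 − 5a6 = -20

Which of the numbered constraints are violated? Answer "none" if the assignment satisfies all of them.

Constraint 5 is violated.

#1 a7 − a2 = 10 − 10 = 0  true
#2 a5 + a2 = 2 + 10 = 12; 12 < 13  true
#3 a7 + a6 = 10 + 10 = 20; 20 ≤ 20  true
#4 values 2 ≤ 6 ≤ 7  true
#5 |1 − 10| = 9, not 11  false
#6 a1 − a5 = 1 − 2 = -1  true
#7 values 7, 2, 10 are pairwise distinct  true
#8 |10 − 10| = 0  true
#9 a3 = 6, and 6 ≠ 7  true
#10 a6 + a5 = 10 + 2 = 12  true
#11 3a2 − 5a6 = 3(10) − 5(10) = -20  true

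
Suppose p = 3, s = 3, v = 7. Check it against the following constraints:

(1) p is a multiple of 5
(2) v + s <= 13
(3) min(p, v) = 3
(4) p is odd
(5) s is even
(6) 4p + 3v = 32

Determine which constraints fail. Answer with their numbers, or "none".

(1) 3 = 5*0 + 3, so 5 does not divide 3  FAIL
(2) v + s = 7 + 3 = 10; 10 ≤ 13  OK
(3) min(3, 7) = 3  OK
(4) p = 3 is odd  OK
(5) s = 3 is odd  FAIL
(6) 4p + 3v = 4(3) + 3(7) = 33, not 32  FAIL

Violated: 1, 5, 6.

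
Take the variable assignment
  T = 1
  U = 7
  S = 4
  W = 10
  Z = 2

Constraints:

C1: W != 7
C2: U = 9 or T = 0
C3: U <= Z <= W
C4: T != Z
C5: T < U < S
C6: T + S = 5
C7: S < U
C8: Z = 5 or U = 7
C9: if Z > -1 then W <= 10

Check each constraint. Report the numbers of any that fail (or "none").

The assignment fails constraints 2, 3, and 5.

C1: W = 10, and 10 ≠ 7 — holds.
C2: U = 7 ≠ 9 and T = 1 ≠ 0; both disjuncts false — does not hold.
C3: values 7, 2, 10; U = 7 is not <= Z = 2 — does not hold.
C4: T = 1, Z = 2; distinct — holds.
C5: values 1, 7, 4; U = 7 is not < S = 4 — does not hold.
C6: T + S = 1 + 4 = 5 — holds.
C7: S = 4, U = 7; 4 < 7 — holds.
C8: Z = 2 ≠ 5, but U = 7 = 7 (second disjunct) — holds.
C9: Z = 2 > -1, so we need W ≤ 10; W = 10 ≤ 10 — holds.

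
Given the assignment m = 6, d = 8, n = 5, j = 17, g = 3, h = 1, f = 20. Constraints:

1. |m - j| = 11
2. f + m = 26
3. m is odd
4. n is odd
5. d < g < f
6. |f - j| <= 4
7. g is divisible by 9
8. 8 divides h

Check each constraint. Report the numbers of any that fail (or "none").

1. |6 - 17| = 11 — OK.
2. f + m = 20 + 6 = 26 — OK.
3. m = 6 is even — violated.
4. n = 5 is odd — OK.
5. values 8, 3, 20; d = 8 is not < g = 3 — violated.
6. |20 - 17| = 3; 3 ≤ 4 — OK.
7. 3 = 9*0 + 3, so 9 does not divide 3 — violated.
8. 1 = 8*0 + 1, so 8 does not divide 1 — violated.

Violated: 3, 5, 7, 8.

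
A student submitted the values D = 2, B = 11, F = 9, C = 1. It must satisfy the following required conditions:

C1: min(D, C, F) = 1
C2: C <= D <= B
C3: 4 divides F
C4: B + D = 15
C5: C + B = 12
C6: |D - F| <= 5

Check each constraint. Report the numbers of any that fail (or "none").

Violated: 3, 4, and 6.

C1: min(2, 1, 9) = 1  yes
C2: values 1 <= 2 <= 11  yes
C3: 9 = 4*2 + 1, so 4 does not divide 9  no
C4: B + D = 11 + 2 = 13, not 15  no
C5: C + B = 1 + 11 = 12  yes
C6: |2 - 9| = 7; 7 > 5, exceeds bound 5  no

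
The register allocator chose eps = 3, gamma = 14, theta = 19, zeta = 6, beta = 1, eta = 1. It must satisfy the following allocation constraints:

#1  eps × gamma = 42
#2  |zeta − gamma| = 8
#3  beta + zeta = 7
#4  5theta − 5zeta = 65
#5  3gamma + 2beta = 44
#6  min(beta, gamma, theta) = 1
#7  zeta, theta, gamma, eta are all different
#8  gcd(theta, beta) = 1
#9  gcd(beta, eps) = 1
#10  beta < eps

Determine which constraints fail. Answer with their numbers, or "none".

#1 eps × gamma = 3 × 14 = 42 — satisfied.
#2 |6 − 14| = 8 — satisfied.
#3 beta + zeta = 1 + 6 = 7 — satisfied.
#4 5theta − 5zeta = 5(19) − 5(6) = 65 — satisfied.
#5 3gamma + 2beta = 3(14) + 2(1) = 44 — satisfied.
#6 min(1, 14, 19) = 1 — satisfied.
#7 values 6, 19, 14, 1 are pairwise distinct — satisfied.
#8 gcd(19, 1) = 1 — satisfied.
#9 gcd(1, 3) = 1 — satisfied.
#10 beta = 1, eps = 3; 1 < 3 — satisfied.

No violations.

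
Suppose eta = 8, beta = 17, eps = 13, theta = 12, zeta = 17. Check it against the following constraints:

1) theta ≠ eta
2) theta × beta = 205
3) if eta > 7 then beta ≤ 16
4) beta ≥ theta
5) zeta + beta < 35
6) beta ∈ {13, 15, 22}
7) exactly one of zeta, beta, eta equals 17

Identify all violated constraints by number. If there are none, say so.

Constraints 2, 3, 6, 7 do not hold.

1) theta = 12, eta = 8; distinct  ✓
2) theta × beta = 12 × 17 = 204, not 205  ✗
3) eta = 8 > 7, so we need beta ≤ 16; but beta = 17 > 16  ✗
4) beta = 17, theta = 12; 17 ≥ 12  ✓
5) zeta + beta = 17 + 17 = 34; 34 < 35  ✓
6) beta = 17 is not in {13, 15, 22}  ✗
7) zeta=17, beta=17, eta=8; 2 of them equal 17, not exactly one  ✗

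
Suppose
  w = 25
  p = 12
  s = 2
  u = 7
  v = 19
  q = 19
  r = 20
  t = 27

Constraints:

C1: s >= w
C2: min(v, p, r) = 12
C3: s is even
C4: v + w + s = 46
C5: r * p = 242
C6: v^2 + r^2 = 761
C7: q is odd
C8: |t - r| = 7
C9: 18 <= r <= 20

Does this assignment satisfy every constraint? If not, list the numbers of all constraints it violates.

No — constraints 1 and 5 are not satisfied.

C1: s = 2, w = 25; 2 < 25 (want ≥) — violated.
C2: min(19, 12, 20) = 12 — OK.
C3: s = 2 is even — OK.
C4: v + w + s = 19 + 25 + 2 = 46 — OK.
C5: r * p = 20 * 12 = 240, not 242 — violated.
C6: v^2 + r^2 = 19^2 + 20^2 = 361 + 400 = 761 — OK.
C7: q = 19 is odd — OK.
C8: |27 - 20| = 7 — OK.
C9: r = 20 lies in [18, 20] — OK.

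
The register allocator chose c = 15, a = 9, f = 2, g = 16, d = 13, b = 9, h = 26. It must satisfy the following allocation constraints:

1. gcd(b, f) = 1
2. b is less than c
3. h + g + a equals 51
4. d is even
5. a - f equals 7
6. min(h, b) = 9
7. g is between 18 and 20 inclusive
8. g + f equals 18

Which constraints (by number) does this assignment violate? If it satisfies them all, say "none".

1. gcd(9, 2) = 1  ✔
2. b = 9, c = 15; 9 < 15  ✔
3. h + g + a = 26 + 16 + 9 = 51  ✔
4. d = 13 is odd  ✘
5. a - f = 9 - 2 = 7  ✔
6. min(26, 9) = 9  ✔
7. g = 16 is outside [18, 20]  ✘
8. g + f = 16 + 2 = 18  ✔

No — constraints 4 and 7 are not satisfied.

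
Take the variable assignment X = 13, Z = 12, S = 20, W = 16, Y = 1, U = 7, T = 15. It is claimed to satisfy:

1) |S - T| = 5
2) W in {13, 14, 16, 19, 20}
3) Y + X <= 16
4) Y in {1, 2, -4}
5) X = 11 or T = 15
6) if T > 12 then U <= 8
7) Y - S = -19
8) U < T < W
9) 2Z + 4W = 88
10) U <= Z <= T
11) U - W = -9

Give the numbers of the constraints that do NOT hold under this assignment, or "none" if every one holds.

1) |20 - 15| = 5  holds
2) W = 16 is in {13, 14, 16, 19, 20}  holds
3) Y + X = 1 + 13 = 14; 14 ≤ 16  holds
4) Y = 1 is in {1, 2, -4}  holds
5) X = 13 ≠ 11, but T = 15 = 15 (second disjunct)  holds
6) T = 15 > 12, so we need U ≤ 8; U = 7 ≤ 8  holds
7) Y - S = 1 - 20 = -19  holds
8) values 7 < 15 < 16  holds
9) 2Z + 4W = 2(12) + 4(16) = 88  holds
10) values 7 <= 12 <= 15  holds
11) U - W = 7 - 16 = -9  holds

No violations.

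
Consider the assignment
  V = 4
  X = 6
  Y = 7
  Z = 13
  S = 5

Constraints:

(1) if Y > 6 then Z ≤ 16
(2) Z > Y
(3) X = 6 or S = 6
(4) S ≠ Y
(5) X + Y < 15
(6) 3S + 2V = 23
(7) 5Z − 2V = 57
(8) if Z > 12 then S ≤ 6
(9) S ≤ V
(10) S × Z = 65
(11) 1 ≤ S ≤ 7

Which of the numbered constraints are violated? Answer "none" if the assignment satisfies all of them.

Constraint 9 does not hold.

(1) Y = 7 > 6, so we need Z ≤ 16; Z = 13 ≤ 16 — holds.
(2) Z = 13, Y = 7; 13 > 7 — holds.
(3) X = 6 = 6 (first disjunct) — holds.
(4) S = 5, Y = 7; distinct — holds.
(5) X + Y = 6 + 7 = 13; 13 < 15 — holds.
(6) 3S + 2V = 3(5) + 2(4) = 23 — holds.
(7) 5Z − 2V = 5(13) − 2(4) = 57 — holds.
(8) Z = 13 > 12, so we need S ≤ 6; S = 5 ≤ 6 — holds.
(9) S = 5, V = 4; 5 > 4 (want ≤) — does not hold.
(10) S × Z = 5 × 13 = 65 — holds.
(11) S = 5 lies in [1, 7] — holds.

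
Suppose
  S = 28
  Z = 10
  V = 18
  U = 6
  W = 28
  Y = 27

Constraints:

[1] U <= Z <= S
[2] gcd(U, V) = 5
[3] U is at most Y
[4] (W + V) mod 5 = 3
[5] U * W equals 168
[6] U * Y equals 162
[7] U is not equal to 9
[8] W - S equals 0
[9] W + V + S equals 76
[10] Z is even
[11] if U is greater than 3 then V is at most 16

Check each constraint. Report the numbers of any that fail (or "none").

Constraints 2, 4, 9, and 11 are violated.

[1] values 6 <= 10 <= 28  yes
[2] gcd(6, 18) = 6, not 5  no
[3] U = 6, Y = 27; 6 ≤ 27  yes
[4] W + V = 46; 46 mod 5 = 1, not 3  no
[5] U * W = 6 * 28 = 168  yes
[6] U * Y = 6 * 27 = 162  yes
[7] U = 6, and 6 ≠ 9  yes
[8] W - S = 28 - 28 = 0  yes
[9] W + V + S = 28 + 18 + 28 = 74, not 76  no
[10] Z = 10 is even  yes
[11] U = 6 > 3, so we need V ≤ 16; but V = 18 > 16  no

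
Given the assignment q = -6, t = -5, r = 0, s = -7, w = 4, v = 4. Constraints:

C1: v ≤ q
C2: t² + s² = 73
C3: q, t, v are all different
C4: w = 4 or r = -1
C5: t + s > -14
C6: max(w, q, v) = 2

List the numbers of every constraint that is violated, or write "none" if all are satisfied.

C1: v = 4, q = -6; 4 > -6 (want ≤)  ✗
C2: t² + s² = (-5)² + (-7)² = 25 + 49 = 74, not 73  ✗
C3: values -6, -5, 4 are pairwise distinct  ✓
C4: w = 4 = 4 (first disjunct)  ✓
C5: t + s = -5 + (-7) = -12; -12 > -14  ✓
C6: max(4, -6, 4) = 4, not 2  ✗

Violated: 1, 2, and 6.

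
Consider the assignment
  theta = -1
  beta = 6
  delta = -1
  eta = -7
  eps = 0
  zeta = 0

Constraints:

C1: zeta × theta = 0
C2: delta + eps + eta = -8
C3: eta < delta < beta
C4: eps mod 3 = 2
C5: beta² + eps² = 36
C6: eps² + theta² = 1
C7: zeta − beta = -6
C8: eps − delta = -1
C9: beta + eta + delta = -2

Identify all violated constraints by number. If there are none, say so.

C1: zeta × theta = 0 × (-1) = 0 — holds.
C2: delta + eps + eta = -1 + 0 + (-7) = -8 — holds.
C3: values -7 < -1 < 6 — holds.
C4: 0 mod 3 = 0, not 2 — does not hold.
C5: beta² + eps² = 6² + 0² = 36 + 0 = 36 — holds.
C6: eps² + theta² = 0² + (-1)² = 0 + 1 = 1 — holds.
C7: zeta − beta = 0 − 6 = -6 — holds.
C8: eps − delta = 0 − (-1) = 1, not -1 — does not hold.
C9: beta + eta + delta = 6 + (-7) + (-1) = -2 — holds.

No — constraints 4 and 8 are not satisfied.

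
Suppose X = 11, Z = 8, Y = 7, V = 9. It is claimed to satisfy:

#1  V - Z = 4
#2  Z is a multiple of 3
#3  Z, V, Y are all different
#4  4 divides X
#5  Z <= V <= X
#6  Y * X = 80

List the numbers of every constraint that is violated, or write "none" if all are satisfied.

#1 V - Z = 9 - 8 = 1, not 4  FAIL
#2 8 = 3*2 + 2, so 3 does not divide 8  FAIL
#3 values 8, 9, 7 are pairwise distinct  OK
#4 11 = 4*2 + 3, so 4 does not divide 11  FAIL
#5 values 8 <= 9 <= 11  OK
#6 Y * X = 7 * 11 = 77, not 80  FAIL

Constraints 1, 2, 4, 6 do not hold.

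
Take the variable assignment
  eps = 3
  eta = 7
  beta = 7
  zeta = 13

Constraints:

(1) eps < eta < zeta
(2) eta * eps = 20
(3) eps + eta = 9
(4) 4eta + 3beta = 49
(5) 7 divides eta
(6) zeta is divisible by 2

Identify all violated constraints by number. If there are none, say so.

Constraints 2, 3, 6 do not hold.

(1) values 3 < 7 < 13  yes
(2) eta * eps = 7 * 3 = 21, not 20  no
(3) eps + eta = 3 + 7 = 10, not 9  no
(4) 4eta + 3beta = 4(7) + 3(7) = 49  yes
(5) 7 / 7 = 1, so 7 divides 7  yes
(6) 13 = 2*6 + 1, so 2 does not divide 13  no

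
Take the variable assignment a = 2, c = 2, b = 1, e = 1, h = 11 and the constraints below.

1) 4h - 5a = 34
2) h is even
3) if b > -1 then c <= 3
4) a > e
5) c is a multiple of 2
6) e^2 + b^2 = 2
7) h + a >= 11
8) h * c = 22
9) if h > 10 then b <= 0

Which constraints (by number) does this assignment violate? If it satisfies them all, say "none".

1) 4h - 5a = 4(11) - 5(2) = 34 — holds.
2) h = 11 is odd — does not hold.
3) b = 1 > -1, so we need c ≤ 3; c = 2 ≤ 3 — holds.
4) a = 2, e = 1; 2 > 1 — holds.
5) 2 / 2 = 1, so 2 divides 2 — holds.
6) e^2 + b^2 = 1^2 + 1^2 = 1 + 1 = 2 — holds.
7) h + a = 11 + 2 = 13; 13 ≥ 11 — holds.
8) h * c = 11 * 2 = 22 — holds.
9) h = 11 > 10, so we need b ≤ 0; but b = 1 > 0 — does not hold.

Constraints 2, 9 are violated.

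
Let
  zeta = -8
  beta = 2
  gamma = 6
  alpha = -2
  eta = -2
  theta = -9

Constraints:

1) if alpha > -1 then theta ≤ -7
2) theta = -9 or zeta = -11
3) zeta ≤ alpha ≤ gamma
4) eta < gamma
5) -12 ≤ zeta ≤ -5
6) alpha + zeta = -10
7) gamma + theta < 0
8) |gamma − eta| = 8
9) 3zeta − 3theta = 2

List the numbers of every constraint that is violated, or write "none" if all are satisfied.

1) alpha = -2, not > -1; antecedent false, conditional vacuously true — holds.
2) theta = -9 = -9 (first disjunct) — holds.
3) values -8 ≤ -2 ≤ 6 — holds.
4) eta = -2, gamma = 6; -2 < 6 — holds.
5) zeta = -8 lies in [-12, -5] — holds.
6) alpha + zeta = -2 + (-8) = -10 — holds.
7) gamma + theta = 6 + (-9) = -3; -3 < 0 — holds.
8) |6 − (-2)| = 8 — holds.
9) 3zeta − 3theta = 3(-8) − 3(-9) = 3, not 2 — does not hold.

Constraint 9 is violated.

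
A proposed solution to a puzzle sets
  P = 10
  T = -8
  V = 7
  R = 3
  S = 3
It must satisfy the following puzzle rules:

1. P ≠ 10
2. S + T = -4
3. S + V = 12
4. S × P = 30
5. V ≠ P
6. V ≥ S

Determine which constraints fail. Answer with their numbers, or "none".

The assignment fails constraints 1, 2, 3.

1. P = 10, but 10 is required to differ — violated.
2. S + T = 3 + (-8) = -5, not -4 — violated.
3. S + V = 3 + 7 = 10, not 12 — violated.
4. S × P = 3 × 10 = 30 — satisfied.
5. V = 7, P = 10; distinct — satisfied.
6. V = 7, S = 3; 7 ≥ 3 — satisfied.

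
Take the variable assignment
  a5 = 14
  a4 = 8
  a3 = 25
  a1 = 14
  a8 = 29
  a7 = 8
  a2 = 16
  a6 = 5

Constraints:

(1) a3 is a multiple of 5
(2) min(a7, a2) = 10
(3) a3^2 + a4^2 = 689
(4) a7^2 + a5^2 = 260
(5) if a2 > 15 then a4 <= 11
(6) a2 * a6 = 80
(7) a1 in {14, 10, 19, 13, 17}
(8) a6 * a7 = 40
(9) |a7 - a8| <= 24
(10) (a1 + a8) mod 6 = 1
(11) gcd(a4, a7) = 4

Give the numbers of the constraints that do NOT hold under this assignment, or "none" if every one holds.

Constraints 2 and 11 are violated.

(1) 25 / 5 = 5, so 5 divides 25  ✔
(2) min(8, 16) = 8, not 10  ✘
(3) a3^2 + a4^2 = 25^2 + 8^2 = 625 + 64 = 689  ✔
(4) a7^2 + a5^2 = 8^2 + 14^2 = 64 + 196 = 260  ✔
(5) a2 = 16 > 15, so we need a4 ≤ 11; a4 = 8 ≤ 11  ✔
(6) a2 * a6 = 16 * 5 = 80  ✔
(7) a1 = 14 is in {14, 10, 19, 13, 17}  ✔
(8) a6 * a7 = 5 * 8 = 40  ✔
(9) |8 - 29| = 21; 21 ≤ 24  ✔
(10) a1 + a8 = 43; 43 mod 6 = 1  ✔
(11) gcd(8, 8) = 8, not 4  ✘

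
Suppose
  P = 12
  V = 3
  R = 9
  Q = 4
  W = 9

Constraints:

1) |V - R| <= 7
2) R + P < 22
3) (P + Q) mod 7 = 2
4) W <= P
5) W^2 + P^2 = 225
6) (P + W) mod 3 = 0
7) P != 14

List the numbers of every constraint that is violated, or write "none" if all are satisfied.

None — every constraint holds.

1) |3 - 9| = 6; 6 ≤ 7  holds
2) R + P = 9 + 12 = 21; 21 < 22  holds
3) P + Q = 16; 16 mod 7 = 2  holds
4) W = 9, P = 12; 9 ≤ 12  holds
5) W^2 + P^2 = 9^2 + 12^2 = 81 + 144 = 225  holds
6) P + W = 21; 21 mod 3 = 0  holds
7) P = 12, and 12 ≠ 14  holds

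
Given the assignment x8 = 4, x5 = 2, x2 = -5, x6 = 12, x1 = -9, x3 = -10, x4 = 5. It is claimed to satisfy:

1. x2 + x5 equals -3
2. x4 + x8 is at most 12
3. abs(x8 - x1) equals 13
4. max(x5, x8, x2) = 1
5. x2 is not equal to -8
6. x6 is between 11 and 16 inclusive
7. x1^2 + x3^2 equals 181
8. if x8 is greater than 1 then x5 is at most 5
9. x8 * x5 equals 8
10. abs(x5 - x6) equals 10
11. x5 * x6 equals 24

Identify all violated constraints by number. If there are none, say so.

1. x2 + x5 = -5 + 2 = -3  ✓
2. x4 + x8 = 5 + 4 = 9; 9 ≤ 12  ✓
3. abs(4 - (-9)) = 13  ✓
4. max(2, 4, -5) = 4, not 1  ✗
5. x2 = -5, and -5 ≠ -8  ✓
6. x6 = 12 lies in [11, 16]  ✓
7. x1^2 + x3^2 = (-9)^2 + (-10)^2 = 81 + 100 = 181  ✓
8. x8 = 4 > 1, so we need x5 ≤ 5; x5 = 2 ≤ 5  ✓
9. x8 * x5 = 4 * 2 = 8  ✓
10. abs(2 - 12) = 10  ✓
11. x5 * x6 = 2 * 12 = 24  ✓

Violated: 4.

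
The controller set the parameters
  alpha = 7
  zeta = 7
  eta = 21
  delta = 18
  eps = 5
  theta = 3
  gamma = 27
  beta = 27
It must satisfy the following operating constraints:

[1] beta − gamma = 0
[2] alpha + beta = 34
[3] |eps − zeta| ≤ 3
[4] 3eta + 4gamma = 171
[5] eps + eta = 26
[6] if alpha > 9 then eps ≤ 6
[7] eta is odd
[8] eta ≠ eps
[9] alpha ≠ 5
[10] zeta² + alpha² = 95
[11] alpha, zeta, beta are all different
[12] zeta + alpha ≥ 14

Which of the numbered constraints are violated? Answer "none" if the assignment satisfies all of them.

[1] beta − gamma = 27 − 27 = 0  ✔
[2] alpha + beta = 7 + 27 = 34  ✔
[3] |5 − 7| = 2; 2 ≤ 3  ✔
[4] 3eta + 4gamma = 3(21) + 4(27) = 171  ✔
[5] eps + eta = 5 + 21 = 26  ✔
[6] alpha = 7, not > 9; antecedent false, conditional vacuously true  ✔
[7] eta = 21 is odd  ✔
[8] eta = 21, eps = 5; distinct  ✔
[9] alpha = 7, and 7 ≠ 5  ✔
[10] zeta² + alpha² = 7² + 7² = 49 + 49 = 98, not 95  ✘
[11] alpha = zeta = 7, not all different  ✘
[12] zeta + alpha = 7 + 7 = 14; 14 ≥ 14  ✔

No — constraints 10 and 11 are not satisfied.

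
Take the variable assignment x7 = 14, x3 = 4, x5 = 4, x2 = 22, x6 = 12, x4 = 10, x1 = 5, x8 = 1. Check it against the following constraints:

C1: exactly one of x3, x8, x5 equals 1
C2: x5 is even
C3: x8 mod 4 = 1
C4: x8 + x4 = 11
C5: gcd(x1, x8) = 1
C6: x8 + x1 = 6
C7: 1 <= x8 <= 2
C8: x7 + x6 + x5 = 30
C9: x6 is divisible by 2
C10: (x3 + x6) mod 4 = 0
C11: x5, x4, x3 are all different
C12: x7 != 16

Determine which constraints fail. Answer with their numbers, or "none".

No — constraint 11 is not satisfied.

C1: x3=4, x8=1, x5=4; 1 of them equals 1 — holds.
C2: x5 = 4 is even — holds.
C3: 1 mod 4 = 1 — holds.
C4: x8 + x4 = 1 + 10 = 11 — holds.
C5: gcd(5, 1) = 1 — holds.
C6: x8 + x1 = 1 + 5 = 6 — holds.
C7: x8 = 1 lies in [1, 2] — holds.
C8: x7 + x6 + x5 = 14 + 12 + 4 = 30 — holds.
C9: 12 / 2 = 6, so 2 divides 12 — holds.
C10: x3 + x6 = 16; 16 mod 4 = 0 — holds.
C11: x5 = x3 = 4, not all different — does not hold.
C12: x7 = 14, and 14 ≠ 16 — holds.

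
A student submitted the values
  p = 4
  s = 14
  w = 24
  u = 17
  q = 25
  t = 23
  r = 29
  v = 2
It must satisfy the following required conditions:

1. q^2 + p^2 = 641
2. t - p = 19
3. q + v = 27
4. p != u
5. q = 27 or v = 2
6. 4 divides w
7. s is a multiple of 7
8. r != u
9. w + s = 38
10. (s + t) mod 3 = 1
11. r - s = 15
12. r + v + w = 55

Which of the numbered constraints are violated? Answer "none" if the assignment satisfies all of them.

1. q^2 + p^2 = 25^2 + 4^2 = 625 + 16 = 641  true
2. t - p = 23 - 4 = 19  true
3. q + v = 25 + 2 = 27  true
4. p = 4, u = 17; distinct  true
5. q = 25 ≠ 27, but v = 2 = 2 (second disjunct)  true
6. 24 / 4 = 6, so 4 divides 24  true
7. 14 / 7 = 2, so 7 divides 14  true
8. r = 29, u = 17; distinct  true
9. w + s = 24 + 14 = 38  true
10. s + t = 37; 37 mod 3 = 1  true
11. r - s = 29 - 14 = 15  true
12. r + v + w = 29 + 2 + 24 = 55  true

None — every constraint holds.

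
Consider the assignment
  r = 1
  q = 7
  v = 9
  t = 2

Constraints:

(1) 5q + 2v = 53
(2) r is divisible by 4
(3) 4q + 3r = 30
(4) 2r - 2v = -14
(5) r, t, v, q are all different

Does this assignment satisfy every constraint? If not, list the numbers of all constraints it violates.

(1) 5q + 2v = 5(7) + 2(9) = 53 — holds.
(2) 1 = 4*0 + 1, so 4 does not divide 1 — does not hold.
(3) 4q + 3r = 4(7) + 3(1) = 31, not 30 — does not hold.
(4) 2r - 2v = 2(1) - 2(9) = -16, not -14 — does not hold.
(5) values 1, 2, 9, 7 are pairwise distinct — holds.

Constraints 2, 3, and 4 do not hold.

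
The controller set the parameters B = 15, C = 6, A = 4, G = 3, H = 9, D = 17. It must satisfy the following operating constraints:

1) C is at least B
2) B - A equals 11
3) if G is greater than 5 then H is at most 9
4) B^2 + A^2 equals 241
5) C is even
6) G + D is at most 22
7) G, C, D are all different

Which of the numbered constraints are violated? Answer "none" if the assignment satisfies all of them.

1) C = 6, B = 15; 6 < 15 (want ≥) — violated.
2) B - A = 15 - 4 = 11 — satisfied.
3) G = 3, not > 5; antecedent false, conditional vacuously true — satisfied.
4) B^2 + A^2 = 15^2 + 4^2 = 225 + 16 = 241 — satisfied.
5) C = 6 is even — satisfied.
6) G + D = 3 + 17 = 20; 20 ≤ 22 — satisfied.
7) values 3, 6, 17 are pairwise distinct — satisfied.

Constraint 1 does not hold.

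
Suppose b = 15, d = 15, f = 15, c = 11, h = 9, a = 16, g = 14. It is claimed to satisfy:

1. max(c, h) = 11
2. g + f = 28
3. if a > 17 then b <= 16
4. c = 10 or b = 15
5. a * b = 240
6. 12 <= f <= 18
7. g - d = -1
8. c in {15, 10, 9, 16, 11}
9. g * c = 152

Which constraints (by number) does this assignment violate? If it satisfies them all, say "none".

Violated: 2 and 9.

1. max(11, 9) = 11  true
2. g + f = 14 + 15 = 29, not 28  false
3. a = 16, not > 17; antecedent false, conditional vacuously true  true
4. c = 11 ≠ 10, but b = 15 = 15 (second disjunct)  true
5. a * b = 16 * 15 = 240  true
6. f = 15 lies in [12, 18]  true
7. g - d = 14 - 15 = -1  true
8. c = 11 is in {15, 10, 9, 16, 11}  true
9. g * c = 14 * 11 = 154, not 152  false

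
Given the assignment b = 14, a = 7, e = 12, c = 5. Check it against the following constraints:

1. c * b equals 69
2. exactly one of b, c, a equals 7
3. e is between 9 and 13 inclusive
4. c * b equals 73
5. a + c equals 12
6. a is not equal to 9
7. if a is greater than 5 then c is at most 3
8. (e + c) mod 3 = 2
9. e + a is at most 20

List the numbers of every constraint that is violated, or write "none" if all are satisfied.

No — constraints 1, 4, and 7 are not satisfied.

1. c * b = 5 * 14 = 70, not 69  fails
2. b=14, c=5, a=7; 1 of them equals 7  holds
3. e = 12 lies in [9, 13]  holds
4. c * b = 5 * 14 = 70, not 73  fails
5. a + c = 7 + 5 = 12  holds
6. a = 7, and 7 ≠ 9  holds
7. a = 7 > 5, so we need c ≤ 3; but c = 5 > 3  fails
8. e + c = 17; 17 mod 3 = 2  holds
9. e + a = 12 + 7 = 19; 19 ≤ 20  holds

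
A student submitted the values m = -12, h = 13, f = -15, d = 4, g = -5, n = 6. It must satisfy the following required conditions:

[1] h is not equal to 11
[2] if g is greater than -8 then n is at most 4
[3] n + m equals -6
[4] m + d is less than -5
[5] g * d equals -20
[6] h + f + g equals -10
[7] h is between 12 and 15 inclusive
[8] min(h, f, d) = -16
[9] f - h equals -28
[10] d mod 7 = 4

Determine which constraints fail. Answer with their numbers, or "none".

[1] h = 13, and 13 ≠ 11  holds
[2] g = -5 > -8, so we need n ≤ 4; but n = 6 > 4  fails
[3] n + m = 6 + (-12) = -6  holds
[4] m + d = -12 + 4 = -8; -8 < -5  holds
[5] g * d = -5 * 4 = -20  holds
[6] h + f + g = 13 + (-15) + (-5) = -7, not -10  fails
[7] h = 13 lies in [12, 15]  holds
[8] min(13, -15, 4) = -15, not -16  fails
[9] f - h = -15 - 13 = -28  holds
[10] 4 mod 7 = 4  holds

Constraints 2, 6, and 8 are violated.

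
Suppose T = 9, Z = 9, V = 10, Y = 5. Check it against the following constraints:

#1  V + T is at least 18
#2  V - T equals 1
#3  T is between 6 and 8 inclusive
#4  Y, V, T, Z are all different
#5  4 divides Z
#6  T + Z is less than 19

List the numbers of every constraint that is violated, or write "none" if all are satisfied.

#1 V + T = 10 + 9 = 19; 19 ≥ 18 — satisfied.
#2 V - T = 10 - 9 = 1 — satisfied.
#3 T = 9 is outside [6, 8] — violated.
#4 T = Z = 9, not all different — violated.
#5 9 = 4*2 + 1, so 4 does not divide 9 — violated.
#6 T + Z = 9 + 9 = 18; 18 < 19 — satisfied.

Constraints 3, 4, and 5 are violated.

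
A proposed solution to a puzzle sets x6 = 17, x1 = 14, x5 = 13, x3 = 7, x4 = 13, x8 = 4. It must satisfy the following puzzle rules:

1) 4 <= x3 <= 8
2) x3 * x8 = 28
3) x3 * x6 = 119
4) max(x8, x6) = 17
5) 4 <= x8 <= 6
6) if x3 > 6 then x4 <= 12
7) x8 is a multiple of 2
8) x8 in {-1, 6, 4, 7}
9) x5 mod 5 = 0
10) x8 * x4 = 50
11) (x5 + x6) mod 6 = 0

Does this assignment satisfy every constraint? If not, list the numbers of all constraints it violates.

1) x3 = 7 lies in [4, 8] — OK.
2) x3 * x8 = 7 * 4 = 28 — OK.
3) x3 * x6 = 7 * 17 = 119 — OK.
4) max(4, 17) = 17 — OK.
5) x8 = 4 lies in [4, 6] — OK.
6) x3 = 7 > 6, so we need x4 ≤ 12; but x4 = 13 > 12 — violated.
7) 4 / 2 = 2, so 2 divides 4 — OK.
8) x8 = 4 is in {-1, 6, 4, 7} — OK.
9) 13 mod 5 = 3, not 0 — violated.
10) x8 * x4 = 4 * 13 = 52, not 50 — violated.
11) x5 + x6 = 30; 30 mod 6 = 0 — OK.

Constraints 6, 9, and 10 are violated.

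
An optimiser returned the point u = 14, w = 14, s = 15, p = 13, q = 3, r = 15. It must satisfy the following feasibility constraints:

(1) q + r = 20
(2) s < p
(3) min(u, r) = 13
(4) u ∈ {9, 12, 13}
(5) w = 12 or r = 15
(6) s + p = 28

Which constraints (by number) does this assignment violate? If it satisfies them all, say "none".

Constraints 1, 2, 3, 4 do not hold.

(1) q + r = 3 + 15 = 18, not 20 — violated.
(2) s = 15, p = 13; 15 ≥ 13 (want <) — violated.
(3) min(14, 15) = 14, not 13 — violated.
(4) u = 14 is not in {9, 12, 13} — violated.
(5) w = 14 ≠ 12, but r = 15 = 15 (second disjunct) — OK.
(6) s + p = 15 + 13 = 28 — OK.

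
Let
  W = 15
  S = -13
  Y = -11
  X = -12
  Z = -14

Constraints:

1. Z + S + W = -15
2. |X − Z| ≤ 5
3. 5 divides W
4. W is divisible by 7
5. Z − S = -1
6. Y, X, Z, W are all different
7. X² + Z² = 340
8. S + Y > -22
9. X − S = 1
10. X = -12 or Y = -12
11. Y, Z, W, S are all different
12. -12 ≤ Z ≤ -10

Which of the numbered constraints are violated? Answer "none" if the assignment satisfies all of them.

Violated: 1, 4, 8, and 12.

1. Z + S + W = -14 + (-13) + 15 = -12, not -15 — does not hold.
2. |-12 − (-14)| = 2; 2 ≤ 5 — holds.
3. 15 / 5 = 3, so 5 divides 15 — holds.
4. 15 = 7×2 + 1, so 7 does not divide 15 — does not hold.
5. Z − S = -14 − (-13) = -1 — holds.
6. values -11, -12, -14, 15 are pairwise distinct — holds.
7. X² + Z² = (-12)² + (-14)² = 144 + 196 = 340 — holds.
8. S + Y = -13 + (-11) = -24; -24 ≤ -22, bound -22 not met — does not hold.
9. X − S = -12 − (-13) = 1 — holds.
10. X = -12 = -12 (first disjunct) — holds.
11. values -11, -14, 15, -13 are pairwise distinct — holds.
12. Z = -14 is outside [-12, -10] — does not hold.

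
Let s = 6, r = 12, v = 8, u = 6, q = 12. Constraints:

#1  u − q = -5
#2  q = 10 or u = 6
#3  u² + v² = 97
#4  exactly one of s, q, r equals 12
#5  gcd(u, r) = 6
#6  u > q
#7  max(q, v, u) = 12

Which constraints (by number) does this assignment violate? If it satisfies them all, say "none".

Constraints 1, 3, 4, 6 do not hold.

#1 u − q = 6 − 12 = -6, not -5 — violated.
#2 q = 12 ≠ 10, but u = 6 = 6 (second disjunct) — OK.
#3 u² + v² = 6² + 8² = 36 + 64 = 100, not 97 — violated.
#4 s=6, q=12, r=12; 2 of them equal 12, not exactly one — violated.
#5 gcd(6, 12) = 6 — OK.
#6 u = 6, q = 12; 6 ≤ 12 (want >) — violated.
#7 max(12, 8, 6) = 12 — OK.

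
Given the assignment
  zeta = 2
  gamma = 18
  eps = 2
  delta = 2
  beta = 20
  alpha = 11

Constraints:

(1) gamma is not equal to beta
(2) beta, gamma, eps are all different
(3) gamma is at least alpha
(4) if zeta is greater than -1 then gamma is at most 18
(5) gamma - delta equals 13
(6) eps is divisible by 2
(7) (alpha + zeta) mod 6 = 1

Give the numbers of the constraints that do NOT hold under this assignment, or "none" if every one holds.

(1) gamma = 18, beta = 20; distinct  yes
(2) values 20, 18, 2 are pairwise distinct  yes
(3) gamma = 18, alpha = 11; 18 ≥ 11  yes
(4) zeta = 2 > -1, so we need gamma ≤ 18; gamma = 18 ≤ 18  yes
(5) gamma - delta = 18 - 2 = 16, not 13  no
(6) 2 / 2 = 1, so 2 divides 2  yes
(7) alpha + zeta = 13; 13 mod 6 = 1  yes

Constraint 5 is violated.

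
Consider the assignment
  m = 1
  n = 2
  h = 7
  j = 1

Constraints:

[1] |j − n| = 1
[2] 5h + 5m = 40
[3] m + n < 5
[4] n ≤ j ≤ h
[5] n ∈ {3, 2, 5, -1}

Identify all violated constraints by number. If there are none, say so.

[1] |1 − 2| = 1 — holds.
[2] 5h + 5m = 5(7) + 5(1) = 40 — holds.
[3] m + n = 1 + 2 = 3; 3 < 5 — holds.
[4] values 2, 1, 7; n = 2 is not ≤ j = 1 — does not hold.
[5] n = 2 is in {3, 2, 5, -1} — holds.

The assignment fails constraint 4.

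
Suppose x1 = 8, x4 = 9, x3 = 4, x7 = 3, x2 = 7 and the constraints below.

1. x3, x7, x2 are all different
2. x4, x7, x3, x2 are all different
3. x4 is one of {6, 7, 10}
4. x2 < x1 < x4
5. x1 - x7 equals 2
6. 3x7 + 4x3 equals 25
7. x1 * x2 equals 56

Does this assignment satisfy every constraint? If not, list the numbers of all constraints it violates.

Constraints 3 and 5 are violated.

1. values 4, 3, 7 are pairwise distinct  ✓
2. values 9, 3, 4, 7 are pairwise distinct  ✓
3. x4 = 9 is not in {6, 7, 10}  ✗
4. values 7 < 8 < 9  ✓
5. x1 - x7 = 8 - 3 = 5, not 2  ✗
6. 3x7 + 4x3 = 3(3) + 4(4) = 25  ✓
7. x1 * x2 = 8 * 7 = 56  ✓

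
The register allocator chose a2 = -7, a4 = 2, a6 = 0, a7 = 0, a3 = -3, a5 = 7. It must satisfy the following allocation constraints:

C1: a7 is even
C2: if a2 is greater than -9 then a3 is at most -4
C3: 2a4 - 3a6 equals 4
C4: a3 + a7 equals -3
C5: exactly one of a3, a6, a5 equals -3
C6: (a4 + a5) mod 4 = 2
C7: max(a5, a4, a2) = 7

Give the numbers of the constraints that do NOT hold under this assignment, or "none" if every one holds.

No — constraints 2 and 6 are not satisfied.

C1: a7 = 0 is even — OK.
C2: a2 = -7 > -9, so we need a3 ≤ -4; but a3 = -3 > -4 — violated.
C3: 2a4 - 3a6 = 2(2) - 3(0) = 4 — OK.
C4: a3 + a7 = -3 + 0 = -3 — OK.
C5: a3=-3, a6=0, a5=7; 1 of them equals -3 — OK.
C6: a4 + a5 = 9; 9 mod 4 = 1, not 2 — violated.
C7: max(7, 2, -7) = 7 — OK.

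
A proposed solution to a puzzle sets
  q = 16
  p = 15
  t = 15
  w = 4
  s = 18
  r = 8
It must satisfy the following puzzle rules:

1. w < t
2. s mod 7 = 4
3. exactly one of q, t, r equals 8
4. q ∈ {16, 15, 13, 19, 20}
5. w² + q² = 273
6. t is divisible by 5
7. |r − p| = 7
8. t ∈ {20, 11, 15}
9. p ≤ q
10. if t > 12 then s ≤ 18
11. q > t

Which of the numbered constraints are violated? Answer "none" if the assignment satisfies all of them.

1. w = 4, t = 15; 4 < 15 — holds.
2. 18 mod 7 = 4 — holds.
3. q=16, t=15, r=8; 1 of them equals 8 — holds.
4. q = 16 is in {16, 15, 13, 19, 20} — holds.
5. w² + q² = 4² + 16² = 16 + 256 = 272, not 273 — does not hold.
6. 15 / 5 = 3, so 5 divides 15 — holds.
7. |8 − 15| = 7 — holds.
8. t = 15 is in {20, 11, 15} — holds.
9. p = 15, q = 16; 15 ≤ 16 — holds.
10. t = 15 > 12, so we need s ≤ 18; s = 18 ≤ 18 — holds.
11. q = 16, t = 15; 16 > 15 — holds.

Constraint 5 is violated.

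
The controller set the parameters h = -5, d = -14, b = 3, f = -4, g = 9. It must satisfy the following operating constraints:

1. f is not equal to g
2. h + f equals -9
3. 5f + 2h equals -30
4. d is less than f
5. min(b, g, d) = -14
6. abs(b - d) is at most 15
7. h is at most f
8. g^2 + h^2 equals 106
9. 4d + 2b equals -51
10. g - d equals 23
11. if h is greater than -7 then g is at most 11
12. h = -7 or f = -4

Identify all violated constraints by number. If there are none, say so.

Violated: 6, 9.

1. f = -4, g = 9; distinct  ✓
2. h + f = -5 + (-4) = -9  ✓
3. 5f + 2h = 5(-4) + 2(-5) = -30  ✓
4. d = -14, f = -4; -14 < -4  ✓
5. min(3, 9, -14) = -14  ✓
6. abs(3 - (-14)) = 17; 17 > 15, exceeds bound 15  ✗
7. h = -5, f = -4; -5 ≤ -4  ✓
8. g^2 + h^2 = 9^2 + (-5)^2 = 81 + 25 = 106  ✓
9. 4d + 2b = 4(-14) + 2(3) = -50, not -51  ✗
10. g - d = 9 - (-14) = 23  ✓
11. h = -5 > -7, so we need g ≤ 11; g = 9 ≤ 11  ✓
12. h = -5 ≠ -7, but f = -4 = -4 (second disjunct)  ✓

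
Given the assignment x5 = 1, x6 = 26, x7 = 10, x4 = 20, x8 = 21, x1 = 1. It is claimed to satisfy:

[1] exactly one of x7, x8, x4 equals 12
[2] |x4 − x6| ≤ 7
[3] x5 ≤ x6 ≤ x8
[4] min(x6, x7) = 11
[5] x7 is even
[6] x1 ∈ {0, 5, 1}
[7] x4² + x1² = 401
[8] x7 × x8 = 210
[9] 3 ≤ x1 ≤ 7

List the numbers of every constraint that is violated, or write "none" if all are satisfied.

The assignment fails constraints 1, 3, 4, 9.

[1] x7=10, x8=21, x4=20; 0 of them equal 12, not exactly one  no
[2] |20 − 26| = 6; 6 ≤ 7  yes
[3] values 1, 26, 21; x6 = 26 is not ≤ x8 = 21  no
[4] min(26, 10) = 10, not 11  no
[5] x7 = 10 is even  yes
[6] x1 = 1 is in {0, 5, 1}  yes
[7] x4² + x1² = 20² + 1² = 400 + 1 = 401  yes
[8] x7 × x8 = 10 × 21 = 210  yes
[9] x1 = 1 is outside [3, 7]  no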